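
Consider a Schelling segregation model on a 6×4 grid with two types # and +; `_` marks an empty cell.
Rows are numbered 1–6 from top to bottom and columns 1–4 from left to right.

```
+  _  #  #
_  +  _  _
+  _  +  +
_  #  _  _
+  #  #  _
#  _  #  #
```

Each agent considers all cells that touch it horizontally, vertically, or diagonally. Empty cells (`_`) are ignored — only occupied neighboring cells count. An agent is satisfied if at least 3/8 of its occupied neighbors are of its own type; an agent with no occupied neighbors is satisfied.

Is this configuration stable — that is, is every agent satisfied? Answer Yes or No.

Row 1: (1,1)+ 1/1 ✓ · (1,3)# 1/2 ✓ · (1,4)# 1/1 ✓
Row 2: (2,2)+ 3/4 ✓
Row 3: (3,1)+ 1/2 ✓ · (3,3)+ 2/3 ✓ · (3,4)+ 1/1 ✓
Row 4: (4,2)# 2/5 ✓
Row 5: (5,1)+ 0/3 ✗ · (5,2)# 4/5 ✓ · (5,3)# 4/4 ✓
Row 6: (6,1)# 1/2 ✓ · (6,3)# 3/3 ✓ · (6,4)# 2/2 ✓
For instance (5,1) has only 0/3 same-type neighbors, below 3/8.

No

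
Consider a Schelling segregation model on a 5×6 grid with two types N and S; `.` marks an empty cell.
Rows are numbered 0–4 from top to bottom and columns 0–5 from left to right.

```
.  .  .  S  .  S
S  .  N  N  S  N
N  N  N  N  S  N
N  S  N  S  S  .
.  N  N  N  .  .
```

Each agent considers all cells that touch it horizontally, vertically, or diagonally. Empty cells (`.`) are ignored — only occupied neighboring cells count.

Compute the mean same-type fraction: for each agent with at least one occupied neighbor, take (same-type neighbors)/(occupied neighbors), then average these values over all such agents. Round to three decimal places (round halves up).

0.474

(0,3)S 1/3
(0,5)S 1/2
(1,0)S 0/2
(1,2)N 4/5
(1,3)N 3/6
(1,4)S 3/7
(1,5)N 1/4
(2,0)N 2/4
(2,1)N 5/7
(2,2)N 5/7
(2,3)N 4/8
(2,4)S 3/7
(2,5)N 1/4
(3,0)N 3/4
(3,1)S 0/7
(3,2)N 6/8
(3,3)S 2/7
(3,4)S 2/5
(4,1)N 3/4
(4,2)N 3/5
(4,3)N 2/4
Sum over 21 agents: 1/3 + 1/2 + 0/2 + 4/5 + 3/6 + 3/7 + 1/4 + 2/4 + 5/7 + 5/7 + 4/8 + 3/7 + 1/4 + 3/4 + 0/7 + 6/8 + 2/7 + 2/5 + 3/4 + 3/5 + 2/4 = 4181/420; mean = 4181/420 ÷ 21 = 4181/8820 = 0.474036… → 0.474.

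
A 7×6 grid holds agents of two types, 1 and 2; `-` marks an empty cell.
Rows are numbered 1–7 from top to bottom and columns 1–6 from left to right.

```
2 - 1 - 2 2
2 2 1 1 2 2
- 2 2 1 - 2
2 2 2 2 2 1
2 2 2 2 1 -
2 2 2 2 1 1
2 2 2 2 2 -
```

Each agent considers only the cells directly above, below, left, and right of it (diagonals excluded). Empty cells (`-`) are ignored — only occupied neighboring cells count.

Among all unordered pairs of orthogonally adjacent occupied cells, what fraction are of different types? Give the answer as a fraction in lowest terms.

Scan each occupied cell's neighbors to the right and below so each pair is counted once.
From row 1: 0 unlike of 5 pairs (running 0/5).
From row 2: 3 unlike of 9 pairs (running 3/14).
From row 3: 3 unlike of 6 pairs (running 6/20).
From row 4: 2 unlike of 10 pairs (running 8/30).
From row 5: 1 unlike of 9 pairs (running 9/39).
From row 6: 2 unlike of 10 pairs (running 11/49).
From row 7: 0 unlike of 4 pairs (running 11/53).
Total adjacent occupied pairs: 53; unlike-type pairs: 11.
11/53 is already in lowest terms.

11/53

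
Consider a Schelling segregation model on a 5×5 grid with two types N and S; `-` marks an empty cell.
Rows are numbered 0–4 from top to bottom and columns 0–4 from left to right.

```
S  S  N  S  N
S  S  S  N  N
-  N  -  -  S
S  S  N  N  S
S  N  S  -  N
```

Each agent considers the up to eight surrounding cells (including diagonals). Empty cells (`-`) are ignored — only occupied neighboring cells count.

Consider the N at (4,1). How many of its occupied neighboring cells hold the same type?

Occupied neighbors of (4,1): (3,0)=S, (3,1)=S, (3,2)=N, (4,0)=S, (4,2)=S.
Same type (N): 1 of 5.

1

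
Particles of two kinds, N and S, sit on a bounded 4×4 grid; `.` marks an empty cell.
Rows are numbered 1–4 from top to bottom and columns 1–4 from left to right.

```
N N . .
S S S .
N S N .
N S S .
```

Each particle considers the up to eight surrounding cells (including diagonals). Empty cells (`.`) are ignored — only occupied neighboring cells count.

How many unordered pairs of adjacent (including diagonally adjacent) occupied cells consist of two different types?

Scan each occupied cell's neighbors to the right and below (and the two forward diagonals) so each pair is counted once.
From row 1: 5 unlike of 6 pairs (running 5/6).
From row 2: 4 unlike of 9 pairs (running 9/15).
From row 3: 6 unlike of 9 pairs (running 15/24).
From row 4: 1 unlike of 2 pairs (running 16/26).
Total adjacent occupied pairs: 26; unlike-type pairs: 16.

16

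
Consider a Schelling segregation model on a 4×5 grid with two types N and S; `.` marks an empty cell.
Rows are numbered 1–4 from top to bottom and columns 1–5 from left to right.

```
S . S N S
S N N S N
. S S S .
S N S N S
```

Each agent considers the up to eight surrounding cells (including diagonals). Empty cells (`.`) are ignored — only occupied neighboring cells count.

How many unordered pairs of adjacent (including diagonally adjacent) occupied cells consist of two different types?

24

Scan each occupied cell's neighbors to the right and below (and the two forward diagonals) so each pair is counted once.
From row 1: 7 unlike of 12 pairs (running 7/12).
From row 2: 9 unlike of 13 pairs (running 16/25).
From row 3: 4 unlike of 11 pairs (running 20/36).
From row 4: 4 unlike of 4 pairs (running 24/40).
Total adjacent occupied pairs: 40; unlike-type pairs: 24.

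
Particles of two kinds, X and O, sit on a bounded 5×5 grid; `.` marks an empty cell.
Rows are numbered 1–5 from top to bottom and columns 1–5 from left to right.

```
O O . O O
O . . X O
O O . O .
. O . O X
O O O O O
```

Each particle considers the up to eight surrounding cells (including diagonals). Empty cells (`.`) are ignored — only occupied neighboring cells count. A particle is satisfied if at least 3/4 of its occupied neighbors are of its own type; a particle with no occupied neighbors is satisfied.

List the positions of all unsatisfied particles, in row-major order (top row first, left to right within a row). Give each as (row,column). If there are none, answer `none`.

Row 1: (1,1)O 2/2 satisfied · (1,2)O 2/2 satisfied · (1,4)O 2/3 not · (1,5)O 2/3 not
Row 2: (2,1)O 4/4 satisfied · (2,4)X 0/4 not · (2,5)O 3/4 satisfied
Row 3: (3,1)O 3/3 satisfied · (3,2)O 3/3 satisfied · (3,4)O 2/4 not
Row 4: (4,2)O 5/5 satisfied · (4,4)O 4/5 satisfied · (4,5)X 0/4 not
Row 5: (5,1)O 2/2 satisfied · (5,2)O 3/3 satisfied · (5,3)O 4/4 satisfied · (5,4)O 3/4 satisfied · (5,5)O 2/3 not

(1,4), (1,5), (2,4), (3,4), (4,5), (5,5)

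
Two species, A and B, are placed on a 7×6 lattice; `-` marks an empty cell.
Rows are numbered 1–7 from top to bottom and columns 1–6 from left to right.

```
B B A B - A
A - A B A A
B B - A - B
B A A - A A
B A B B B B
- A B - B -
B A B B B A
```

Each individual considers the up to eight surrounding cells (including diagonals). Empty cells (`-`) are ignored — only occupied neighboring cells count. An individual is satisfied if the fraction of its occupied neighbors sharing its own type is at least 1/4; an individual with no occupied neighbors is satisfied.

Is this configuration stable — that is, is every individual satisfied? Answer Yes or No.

(1,1)B 1/2 ok
(1,2)B 1/4 ok
(1,3)A 1/4 ok
(1,4)B 1/4 ok
(1,6)A 2/2 ok
(2,1)A 0/4 unhappy
(2,3)A 2/6 ok
(2,4)B 1/5 unhappy
(2,5)A 3/6 ok
(2,6)A 2/3 ok
(3,1)B 2/4 ok
(3,2)B 2/6 ok
(3,4)A 4/5 ok
(3,6)B 0/4 unhappy
(4,1)B 3/5 ok
(4,2)A 2/7 ok
(4,3)A 3/6 ok
(4,5)A 2/6 ok
(4,6)A 1/4 ok
(5,1)B 1/4 ok
(5,2)A 3/7 ok
(5,3)B 2/6 ok
(5,4)B 4/6 ok
(5,5)B 3/5 ok
(5,6)B 2/4 ok
(6,2)A 2/7 ok
(6,3)B 4/7 ok
(6,5)B 5/6 ok
(7,1)B 0/2 unhappy
(7,2)A 1/4 ok
(7,3)B 2/4 ok
(7,4)B 4/4 ok
(7,5)B 2/3 ok
(7,6)A 0/2 unhappy
For instance (2,1) has only 0/4 same-type neighbors, below 1/4.

No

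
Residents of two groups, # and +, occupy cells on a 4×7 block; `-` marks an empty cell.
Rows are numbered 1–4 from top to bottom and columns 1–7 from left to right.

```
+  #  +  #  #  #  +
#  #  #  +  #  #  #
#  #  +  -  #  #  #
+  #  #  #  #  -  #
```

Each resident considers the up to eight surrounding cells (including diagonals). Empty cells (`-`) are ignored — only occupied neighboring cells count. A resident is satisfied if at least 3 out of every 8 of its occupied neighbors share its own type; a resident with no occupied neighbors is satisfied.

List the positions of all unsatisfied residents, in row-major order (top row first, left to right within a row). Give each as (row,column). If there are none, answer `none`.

Row 1: (1,1)+ 0/3 unhappy · (1,2)# 3/5 ok · (1,3)+ 1/5 unhappy · (1,4)# 3/5 ok · (1,5)# 4/5 ok · (1,6)# 4/5 ok · (1,7)+ 0/3 unhappy
Row 2: (2,1)# 4/5 ok · (2,2)# 5/8 ok · (2,3)# 4/7 ok · (2,4)+ 2/7 unhappy · (2,5)# 6/7 ok · (2,6)# 7/8 ok · (2,7)# 4/5 ok
Row 3: (3,1)# 4/5 ok · (3,2)# 6/8 ok · (3,3)+ 1/7 unhappy · (3,5)# 5/6 ok · (3,6)# 7/7 ok · (3,7)# 4/4 ok
Row 4: (4,1)+ 0/3 unhappy · (4,2)# 3/5 ok · (4,3)# 3/4 ok · (4,4)# 3/4 ok · (4,5)# 3/3 ok · (4,7)# 2/2 ok

(1,1), (1,3), (1,7), (2,4), (3,3), (4,1)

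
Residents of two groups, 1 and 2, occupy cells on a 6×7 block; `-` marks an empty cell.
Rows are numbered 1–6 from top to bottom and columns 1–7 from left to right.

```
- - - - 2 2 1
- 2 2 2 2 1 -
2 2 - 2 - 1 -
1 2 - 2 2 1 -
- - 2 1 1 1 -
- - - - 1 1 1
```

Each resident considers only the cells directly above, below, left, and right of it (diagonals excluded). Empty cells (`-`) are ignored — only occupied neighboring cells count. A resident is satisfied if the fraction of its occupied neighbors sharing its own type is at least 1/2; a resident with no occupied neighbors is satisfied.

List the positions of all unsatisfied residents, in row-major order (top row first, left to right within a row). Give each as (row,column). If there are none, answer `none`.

(1,6), (1,7), (2,6), (4,1), (4,5), (5,3), (5,4)

Row 1: (1,5)2 2/2 ✓ · (1,6)2 1/3 ✗ · (1,7)1 0/1 ✗
Row 2: (2,2)2 2/2 ✓ · (2,3)2 2/2 ✓ · (2,4)2 3/3 ✓ · (2,5)2 2/3 ✓ · (2,6)1 1/3 ✗
Row 3: (3,1)2 1/2 ✓ · (3,2)2 3/3 ✓ · (3,4)2 2/2 ✓ · (3,6)1 2/2 ✓
Row 4: (4,1)1 0/2 ✗ · (4,2)2 1/2 ✓ · (4,4)2 2/3 ✓ · (4,5)2 1/3 ✗ · (4,6)1 2/3 ✓
Row 5: (5,3)2 0/1 ✗ · (5,4)1 1/3 ✗ · (5,5)1 3/4 ✓ · (5,6)1 3/3 ✓
Row 6: (6,5)1 2/2 ✓ · (6,6)1 3/3 ✓ · (6,7)1 1/1 ✓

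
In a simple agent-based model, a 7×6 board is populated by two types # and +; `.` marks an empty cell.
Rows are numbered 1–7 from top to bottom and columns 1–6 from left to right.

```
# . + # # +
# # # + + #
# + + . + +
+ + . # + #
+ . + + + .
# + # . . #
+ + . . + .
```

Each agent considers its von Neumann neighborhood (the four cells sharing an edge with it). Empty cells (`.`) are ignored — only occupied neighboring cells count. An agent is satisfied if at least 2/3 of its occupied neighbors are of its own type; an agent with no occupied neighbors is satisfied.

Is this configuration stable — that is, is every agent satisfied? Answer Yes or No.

(1,1)# 1/1 ok
(1,3)+ 0/2 unhappy
(1,4)# 1/3 unhappy
(1,5)# 1/3 unhappy
(1,6)+ 0/2 unhappy
(2,1)# 3/3 ok
(2,2)# 2/3 ok
(2,3)# 1/4 unhappy
(2,4)+ 1/3 unhappy
(2,5)+ 2/4 unhappy
(2,6)# 0/3 unhappy
(3,1)# 1/3 unhappy
(3,2)+ 2/4 unhappy
(3,3)+ 1/2 unhappy
(3,5)+ 3/3 ok
(3,6)+ 1/3 unhappy
(4,1)+ 2/3 ok
(4,2)+ 2/2 ok
(4,4)# 0/2 unhappy
(4,5)+ 2/4 unhappy
(4,6)# 0/2 unhappy
(5,1)+ 1/2 unhappy
(5,3)+ 1/2 unhappy
(5,4)+ 2/3 ok
(5,5)+ 2/2 ok
(6,1)# 0/3 unhappy
(6,2)+ 1/3 unhappy
(6,3)# 0/2 unhappy
(6,6)# 0/0 ok
(7,1)+ 1/2 unhappy
(7,2)+ 2/2 ok
(7,5)+ 0/0 ok
For instance (1,3) has only 0/2 same-type neighbors, below 2/3.

No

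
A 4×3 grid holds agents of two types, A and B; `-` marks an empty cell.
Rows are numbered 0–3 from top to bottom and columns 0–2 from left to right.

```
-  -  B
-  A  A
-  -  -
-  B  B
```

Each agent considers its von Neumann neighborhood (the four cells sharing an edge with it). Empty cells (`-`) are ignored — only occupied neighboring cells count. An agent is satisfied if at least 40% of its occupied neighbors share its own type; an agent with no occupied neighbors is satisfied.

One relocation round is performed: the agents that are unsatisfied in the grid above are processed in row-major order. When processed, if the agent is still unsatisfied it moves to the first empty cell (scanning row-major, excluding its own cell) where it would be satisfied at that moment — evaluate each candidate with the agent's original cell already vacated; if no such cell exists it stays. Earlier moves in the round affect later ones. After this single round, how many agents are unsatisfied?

Initially unsatisfied (in order): (0,2).
  (0,2) → (0,0).
Resulting grid:
B - -
- A A
- - -
- B B
All satisfied now.

0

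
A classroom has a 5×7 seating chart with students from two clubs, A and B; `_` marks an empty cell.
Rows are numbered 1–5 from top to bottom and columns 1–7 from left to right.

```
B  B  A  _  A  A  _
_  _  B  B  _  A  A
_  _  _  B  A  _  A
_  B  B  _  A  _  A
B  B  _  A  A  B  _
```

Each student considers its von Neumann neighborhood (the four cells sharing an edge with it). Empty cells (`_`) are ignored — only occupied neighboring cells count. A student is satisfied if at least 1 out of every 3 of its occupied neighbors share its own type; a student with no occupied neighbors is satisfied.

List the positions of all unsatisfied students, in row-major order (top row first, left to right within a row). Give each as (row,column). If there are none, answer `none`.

(1,3), (5,6)

Row 1: (1,1)B 1/1 satisfied · (1,2)B 1/2 satisfied · (1,3)A 0/2 not · (1,5)A 1/1 satisfied · (1,6)A 2/2 satisfied
Row 2: (2,3)B 1/2 satisfied · (2,4)B 2/2 satisfied · (2,6)A 2/2 satisfied · (2,7)A 2/2 satisfied
Row 3: (3,4)B 1/2 satisfied · (3,5)A 1/2 satisfied · (3,7)A 2/2 satisfied
Row 4: (4,2)B 2/2 satisfied · (4,3)B 1/1 satisfied · (4,5)A 2/2 satisfied · (4,7)A 1/1 satisfied
Row 5: (5,1)B 1/1 satisfied · (5,2)B 2/2 satisfied · (5,4)A 1/1 satisfied · (5,5)A 2/3 satisfied · (5,6)B 0/1 not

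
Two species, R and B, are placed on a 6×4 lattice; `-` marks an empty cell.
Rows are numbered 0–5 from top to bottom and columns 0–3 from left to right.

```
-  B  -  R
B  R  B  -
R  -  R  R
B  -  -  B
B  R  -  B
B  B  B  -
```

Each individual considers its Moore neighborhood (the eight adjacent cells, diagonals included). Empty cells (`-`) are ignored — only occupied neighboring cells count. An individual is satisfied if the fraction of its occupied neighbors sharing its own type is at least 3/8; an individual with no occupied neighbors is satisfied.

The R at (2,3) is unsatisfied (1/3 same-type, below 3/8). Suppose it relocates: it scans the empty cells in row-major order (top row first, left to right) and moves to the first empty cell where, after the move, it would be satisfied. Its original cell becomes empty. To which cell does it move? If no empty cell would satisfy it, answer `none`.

(0,2)

Vacating (2,3). Empty cells in order:
  (0,0): 1/3 same-type → still unsatisfied.
  (0,2): 2/4 same-type → satisfied — stop here.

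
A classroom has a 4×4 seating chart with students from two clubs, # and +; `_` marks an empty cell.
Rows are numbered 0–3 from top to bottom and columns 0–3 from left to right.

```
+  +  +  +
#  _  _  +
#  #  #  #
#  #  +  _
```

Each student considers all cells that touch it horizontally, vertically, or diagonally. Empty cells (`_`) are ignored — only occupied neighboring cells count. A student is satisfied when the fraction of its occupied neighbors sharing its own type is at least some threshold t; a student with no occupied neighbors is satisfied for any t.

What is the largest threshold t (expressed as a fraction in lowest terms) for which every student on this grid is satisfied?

Row 0: (0,0)+ 1/2 · (0,1)+ 2/3 · (0,2)+ 3/3 · (0,3)+ 2/2
Row 1: (1,0)# 2/4 · (1,3)+ 2/4
Row 2: (2,0)# 4/4 · (2,1)# 5/6 · (2,2)# 3/5 · (2,3)# 1/3
Row 3: (3,0)# 3/3 · (3,1)# 4/5 · (3,2)+ 0/4
The smallest same-type fraction is 0/4 at (3,2), which reduces to 0/1. Any threshold above that leaves this student unsatisfied.

0/1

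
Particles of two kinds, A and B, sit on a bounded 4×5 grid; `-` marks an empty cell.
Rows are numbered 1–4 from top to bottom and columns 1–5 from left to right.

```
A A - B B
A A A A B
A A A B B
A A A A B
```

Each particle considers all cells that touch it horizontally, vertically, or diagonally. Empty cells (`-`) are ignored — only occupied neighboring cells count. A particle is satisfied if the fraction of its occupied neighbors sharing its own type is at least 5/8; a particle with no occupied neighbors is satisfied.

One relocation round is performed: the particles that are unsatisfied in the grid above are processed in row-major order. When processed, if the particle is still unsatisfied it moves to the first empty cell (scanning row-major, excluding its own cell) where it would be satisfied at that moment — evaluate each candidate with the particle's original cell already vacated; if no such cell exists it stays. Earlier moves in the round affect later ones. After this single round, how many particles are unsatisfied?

3

Initially unsatisfied (in order): (1,4), (2,4), (3,4), (3,5), (4,4).
  (1,4): no empty cell satisfies it; stays.
  (2,4) → (1,3).
  (3,4): no empty cell satisfies it; stays.
  (3,5): now satisfied by earlier moves; stays.
  (4,4): no empty cell satisfies it; stays.
Resulting grid:
A A A B B
A A A - B
A A A B B
A A A A B
Unsatisfied now: (1,4), (3,4), (4,4).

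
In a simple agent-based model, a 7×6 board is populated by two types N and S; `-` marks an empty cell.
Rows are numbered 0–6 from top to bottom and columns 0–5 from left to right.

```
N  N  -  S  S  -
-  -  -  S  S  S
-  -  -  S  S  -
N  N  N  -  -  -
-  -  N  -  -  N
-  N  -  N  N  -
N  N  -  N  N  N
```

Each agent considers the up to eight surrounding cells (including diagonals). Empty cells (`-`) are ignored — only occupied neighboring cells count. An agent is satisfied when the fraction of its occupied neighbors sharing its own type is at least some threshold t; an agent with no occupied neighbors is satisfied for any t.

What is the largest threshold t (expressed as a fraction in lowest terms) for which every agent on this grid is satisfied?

2/3

Row 0: (0,0)N 1/1 · (0,1)N 1/1 · (0,3)S 3/3 · (0,4)S 4/4
Row 1: (1,3)S 5/5 · (1,4)S 6/6 · (1,5)S 3/3
Row 2: (2,3)S 3/4 · (2,4)S 4/4
Row 3: (3,0)N 1/1 · (3,1)N 3/3 · (3,2)N 2/3
Row 4: (4,2)N 4/4 · (4,5)N 1/1
Row 5: (5,1)N 3/3 · (5,3)N 4/4 · (5,4)N 5/5
Row 6: (6,0)N 2/2 · (6,1)N 2/2 · (6,3)N 3/3 · (6,4)N 4/4 · (6,5)N 2/2
The smallest same-type fraction is 2/3 at (3,2), which reduces to 2/3. Any threshold above that leaves this agent unsatisfied.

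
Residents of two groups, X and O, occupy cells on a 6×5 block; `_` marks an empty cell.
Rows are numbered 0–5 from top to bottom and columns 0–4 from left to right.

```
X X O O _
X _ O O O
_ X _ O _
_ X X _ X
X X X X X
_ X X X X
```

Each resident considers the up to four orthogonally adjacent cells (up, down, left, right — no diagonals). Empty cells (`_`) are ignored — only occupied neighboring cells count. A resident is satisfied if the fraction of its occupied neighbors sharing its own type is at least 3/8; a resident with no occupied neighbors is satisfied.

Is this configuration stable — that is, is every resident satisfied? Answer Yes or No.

(0,0)X 2/2 ✓
(0,1)X 1/2 ✓
(0,2)O 2/3 ✓
(0,3)O 2/2 ✓
(1,0)X 1/1 ✓
(1,2)O 2/2 ✓
(1,3)O 4/4 ✓
(1,4)O 1/1 ✓
(2,1)X 1/1 ✓
(2,3)O 1/1 ✓
(3,1)X 3/3 ✓
(3,2)X 2/2 ✓
(3,4)X 1/1 ✓
(4,0)X 1/1 ✓
(4,1)X 4/4 ✓
(4,2)X 4/4 ✓
(4,3)X 3/3 ✓
(4,4)X 3/3 ✓
(5,1)X 2/2 ✓
(5,2)X 3/3 ✓
(5,3)X 3/3 ✓
(5,4)X 2/2 ✓
All meet the threshold, so the configuration is stable.

Yes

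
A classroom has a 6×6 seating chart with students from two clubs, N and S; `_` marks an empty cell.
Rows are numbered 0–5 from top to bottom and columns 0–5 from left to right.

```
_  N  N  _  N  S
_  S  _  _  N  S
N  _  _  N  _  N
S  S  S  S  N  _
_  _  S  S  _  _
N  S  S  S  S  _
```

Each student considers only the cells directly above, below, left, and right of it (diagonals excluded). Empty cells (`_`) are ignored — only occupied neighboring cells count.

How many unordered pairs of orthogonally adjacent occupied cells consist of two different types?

8

Scan each occupied cell's neighbors to the right and below so each pair is counted once.
Row 0: N(0,1)–N(0,2)= N(0,1)–S(1,1)≠ N(0,4)–S(0,5)≠ N(0,4)–N(1,4)= S(0,5)–S(1,5)=  → 2/5 unlike.
Row 1: N(1,4)–S(1,5)≠ S(1,5)–N(2,5)≠  → 2/2 unlike.
Row 2: N(2,0)–S(3,0)≠ N(2,3)–S(3,3)≠  → 2/2 unlike.
Row 3: S(3,0)–S(3,1)= S(3,1)–S(3,2)= S(3,2)–S(3,3)= S(3,2)–S(4,2)= S(3,3)–N(3,4)≠ S(3,3)–S(4,3)=  → 1/6 unlike.
Row 4: S(4,2)–S(4,3)= S(4,2)–S(5,2)= S(4,3)–S(5,3)=  → 0/3 unlike.
Row 5: N(5,0)–S(5,1)≠ S(5,1)–S(5,2)= S(5,2)–S(5,3)= S(5,3)–S(5,4)=  → 1/4 unlike.
Total adjacent occupied pairs: 22; unlike-type pairs: 8.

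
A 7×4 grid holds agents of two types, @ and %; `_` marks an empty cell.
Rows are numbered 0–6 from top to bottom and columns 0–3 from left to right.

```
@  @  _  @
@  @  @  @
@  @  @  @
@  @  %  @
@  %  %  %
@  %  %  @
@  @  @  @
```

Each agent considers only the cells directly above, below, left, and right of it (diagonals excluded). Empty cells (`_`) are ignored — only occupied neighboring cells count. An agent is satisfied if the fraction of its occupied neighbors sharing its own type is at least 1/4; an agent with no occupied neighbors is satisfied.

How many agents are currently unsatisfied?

(0,0)@ 2/2 satisfied
(0,1)@ 2/2 satisfied
(0,3)@ 1/1 satisfied
(1,0)@ 3/3 satisfied
(1,1)@ 4/4 satisfied
(1,2)@ 3/3 satisfied
(1,3)@ 3/3 satisfied
(2,0)@ 3/3 satisfied
(2,1)@ 4/4 satisfied
(2,2)@ 3/4 satisfied
(2,3)@ 3/3 satisfied
(3,0)@ 3/3 satisfied
(3,1)@ 2/4 satisfied
(3,2)% 1/4 satisfied
(3,3)@ 1/3 satisfied
(4,0)@ 2/3 satisfied
(4,1)% 2/4 satisfied
(4,2)% 4/4 satisfied
(4,3)% 1/3 satisfied
(5,0)@ 2/3 satisfied
(5,1)% 2/4 satisfied
(5,2)% 2/4 satisfied
(5,3)@ 1/3 satisfied
(6,0)@ 2/2 satisfied
(6,1)@ 2/3 satisfied
(6,2)@ 2/3 satisfied
(6,3)@ 2/2 satisfied
Every one meets the threshold.

0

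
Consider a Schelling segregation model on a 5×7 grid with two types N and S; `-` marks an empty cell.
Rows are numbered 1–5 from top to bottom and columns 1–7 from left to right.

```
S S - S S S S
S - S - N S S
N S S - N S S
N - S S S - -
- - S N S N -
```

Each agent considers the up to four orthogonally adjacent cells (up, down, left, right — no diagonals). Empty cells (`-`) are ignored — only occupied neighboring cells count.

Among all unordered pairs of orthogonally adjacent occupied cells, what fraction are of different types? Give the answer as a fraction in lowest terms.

Scan each occupied cell's neighbors to the right and below so each pair is counted once.
Row 1: S(1,1)–S(1,2)= S(1,1)–S(2,1)= S(1,4)–S(1,5)= S(1,5)–S(1,6)= S(1,5)–N(2,5)≠ S(1,6)–S(1,7)= S(1,6)–S(2,6)= S(1,7)–S(2,7)=  → 1/8 unlike.
Row 2: S(2,1)–N(3,1)≠ S(2,3)–S(3,3)= N(2,5)–S(2,6)≠ N(2,5)–N(3,5)= S(2,6)–S(2,7)= S(2,6)–S(3,6)= S(2,7)–S(3,7)=  → 2/7 unlike.
Row 3: N(3,1)–S(3,2)≠ N(3,1)–N(4,1)= S(3,2)–S(3,3)= S(3,3)–S(4,3)= N(3,5)–S(3,6)≠ N(3,5)–S(4,5)≠ S(3,6)–S(3,7)=  → 3/7 unlike.
Row 4: S(4,3)–S(4,4)= S(4,3)–S(5,3)= S(4,4)–S(4,5)= S(4,4)–N(5,4)≠ S(4,5)–S(5,5)=  → 1/5 unlike.
Row 5: S(5,3)–N(5,4)≠ N(5,4)–S(5,5)≠ S(5,5)–N(5,6)≠  → 3/3 unlike.
Total adjacent occupied pairs: 30; unlike-type pairs: 10.
10/30 reduces to 1/3.

1/3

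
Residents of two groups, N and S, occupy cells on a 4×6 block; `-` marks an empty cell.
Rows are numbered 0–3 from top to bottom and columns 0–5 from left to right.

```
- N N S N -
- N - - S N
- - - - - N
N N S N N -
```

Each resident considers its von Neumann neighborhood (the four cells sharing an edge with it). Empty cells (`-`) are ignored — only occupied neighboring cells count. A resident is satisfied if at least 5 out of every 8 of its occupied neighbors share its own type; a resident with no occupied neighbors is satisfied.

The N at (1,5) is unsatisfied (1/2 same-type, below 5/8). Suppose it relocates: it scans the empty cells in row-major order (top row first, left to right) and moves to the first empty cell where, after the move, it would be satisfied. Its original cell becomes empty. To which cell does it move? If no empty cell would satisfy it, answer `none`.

Vacating (1,5). Empty cells in order:
  (0,0): 1/1 same-type → satisfied — stop here.

(0,0)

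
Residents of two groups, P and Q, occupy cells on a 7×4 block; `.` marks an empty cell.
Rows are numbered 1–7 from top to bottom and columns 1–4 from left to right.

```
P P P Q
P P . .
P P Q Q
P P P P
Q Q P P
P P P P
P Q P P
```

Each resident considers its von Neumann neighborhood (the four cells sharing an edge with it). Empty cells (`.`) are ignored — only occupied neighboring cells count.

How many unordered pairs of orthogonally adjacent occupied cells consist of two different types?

12

Scan each occupied cell's neighbors to the right and below so each pair is counted once.
From row 1: 1 unlike of 5 pairs (running 1/5).
From row 2: 0 unlike of 3 pairs (running 1/8).
From row 3: 3 unlike of 7 pairs (running 4/15).
From row 4: 2 unlike of 7 pairs (running 6/22).
From row 5: 3 unlike of 7 pairs (running 9/29).
From row 6: 1 unlike of 7 pairs (running 10/36).
From row 7: 2 unlike of 3 pairs (running 12/39).
Total adjacent occupied pairs: 39; unlike-type pairs: 12.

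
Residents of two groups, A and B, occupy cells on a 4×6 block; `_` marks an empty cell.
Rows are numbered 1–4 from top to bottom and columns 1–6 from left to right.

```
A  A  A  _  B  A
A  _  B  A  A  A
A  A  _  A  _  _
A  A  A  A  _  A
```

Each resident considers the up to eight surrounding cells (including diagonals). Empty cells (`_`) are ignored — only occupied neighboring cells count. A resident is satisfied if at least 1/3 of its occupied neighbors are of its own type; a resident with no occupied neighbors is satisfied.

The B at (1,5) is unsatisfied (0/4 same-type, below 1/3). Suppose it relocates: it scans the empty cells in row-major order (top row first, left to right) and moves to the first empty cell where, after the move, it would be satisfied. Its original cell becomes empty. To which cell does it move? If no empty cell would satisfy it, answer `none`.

Vacating (1,5). Empty cells in order:
  (1,4): 1/4 same-type → still unsatisfied.
  (2,2): 1/7 same-type → still unsatisfied.
  (3,3): 1/7 same-type → still unsatisfied.
  (3,5): 0/6 same-type → still unsatisfied.
  (3,6): 0/3 same-type → still unsatisfied.
  (4,5): 0/3 same-type → still unsatisfied.

none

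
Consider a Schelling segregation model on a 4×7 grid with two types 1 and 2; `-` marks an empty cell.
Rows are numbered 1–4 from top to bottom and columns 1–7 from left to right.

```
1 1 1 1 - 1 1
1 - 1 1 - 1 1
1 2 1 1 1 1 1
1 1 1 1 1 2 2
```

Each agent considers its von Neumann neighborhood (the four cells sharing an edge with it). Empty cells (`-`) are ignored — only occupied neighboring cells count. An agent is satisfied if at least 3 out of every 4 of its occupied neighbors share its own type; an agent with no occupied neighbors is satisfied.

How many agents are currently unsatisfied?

7

(1,1)1 2/2 satisfied
(1,2)1 2/2 satisfied
(1,3)1 3/3 satisfied
(1,4)1 2/2 satisfied
(1,6)1 2/2 satisfied
(1,7)1 2/2 satisfied
(2,1)1 2/2 satisfied
(2,3)1 3/3 satisfied
(2,4)1 3/3 satisfied
(2,6)1 3/3 satisfied
(2,7)1 3/3 satisfied
(3,1)1 2/3 not
(3,2)2 0/3 not
(3,3)1 3/4 satisfied
(3,4)1 4/4 satisfied
(3,5)1 3/3 satisfied
(3,6)1 3/4 satisfied
(3,7)1 2/3 not
(4,1)1 2/2 satisfied
(4,2)1 2/3 not
(4,3)1 3/3 satisfied
(4,4)1 3/3 satisfied
(4,5)1 2/3 not
(4,6)2 1/3 not
(4,7)2 1/2 not
Unsatisfied: (3,1), (3,2), (3,7), (4,2), (4,5), (4,6), (4,7) — 7 in total.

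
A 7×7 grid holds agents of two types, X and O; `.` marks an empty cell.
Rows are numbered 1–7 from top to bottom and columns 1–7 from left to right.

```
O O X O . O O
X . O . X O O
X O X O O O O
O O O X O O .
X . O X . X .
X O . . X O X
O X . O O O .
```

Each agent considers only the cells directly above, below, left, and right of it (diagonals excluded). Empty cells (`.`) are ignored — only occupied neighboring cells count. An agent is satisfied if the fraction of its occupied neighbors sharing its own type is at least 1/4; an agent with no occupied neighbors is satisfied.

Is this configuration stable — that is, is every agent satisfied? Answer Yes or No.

No

Row 1: (1,1)O 1/2 satisfied · (1,2)O 1/2 satisfied · (1,3)X 0/3 not · (1,4)O 0/1 not · (1,6)O 2/2 satisfied · (1,7)O 2/2 satisfied
Row 2: (2,1)X 1/2 satisfied · (2,3)O 0/2 not · (2,5)X 0/2 not · (2,6)O 3/4 satisfied · (2,7)O 3/3 satisfied
Row 3: (3,1)X 1/3 satisfied · (3,2)O 1/3 satisfied · (3,3)X 0/4 not · (3,4)O 1/3 satisfied · (3,5)O 3/4 satisfied · (3,6)O 4/4 satisfied · (3,7)O 2/2 satisfied
Row 4: (4,1)O 1/3 satisfied · (4,2)O 3/3 satisfied · (4,3)O 2/4 satisfied · (4,4)X 1/4 satisfied · (4,5)O 2/3 satisfied · (4,6)O 2/3 satisfied
Row 5: (5,1)X 1/2 satisfied · (5,3)O 1/2 satisfied · (5,4)X 1/2 satisfied · (5,6)X 0/2 not
Row 6: (6,1)X 1/3 satisfied · (6,2)O 0/2 not · (6,5)X 0/2 not · (6,6)O 1/4 satisfied · (6,7)X 0/1 not
Row 7: (7,1)O 0/2 not · (7,2)X 0/2 not · (7,4)O 1/1 satisfied · (7,5)O 2/3 satisfied · (7,6)O 2/2 satisfied
For instance (1,3) has only 0/3 same-type neighbors, below 1/4.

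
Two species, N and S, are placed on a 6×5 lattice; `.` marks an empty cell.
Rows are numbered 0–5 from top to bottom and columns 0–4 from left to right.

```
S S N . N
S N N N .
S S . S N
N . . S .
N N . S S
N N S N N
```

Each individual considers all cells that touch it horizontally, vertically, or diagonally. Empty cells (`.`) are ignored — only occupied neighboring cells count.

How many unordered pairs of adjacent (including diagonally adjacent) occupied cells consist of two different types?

21

Scan each occupied cell's neighbors to the right and below (and the two forward diagonals) so each pair is counted once.
From row 0: 4 unlike of 11 pairs (running 4/11).
From row 1: 6 unlike of 11 pairs (running 10/22).
From row 2: 4 unlike of 6 pairs (running 14/28).
From row 3: 0 unlike of 4 pairs (running 14/32).
From row 4: 5 unlike of 12 pairs (running 19/44).
From row 5: 2 unlike of 4 pairs (running 21/48).
Total adjacent occupied pairs: 48; unlike-type pairs: 21.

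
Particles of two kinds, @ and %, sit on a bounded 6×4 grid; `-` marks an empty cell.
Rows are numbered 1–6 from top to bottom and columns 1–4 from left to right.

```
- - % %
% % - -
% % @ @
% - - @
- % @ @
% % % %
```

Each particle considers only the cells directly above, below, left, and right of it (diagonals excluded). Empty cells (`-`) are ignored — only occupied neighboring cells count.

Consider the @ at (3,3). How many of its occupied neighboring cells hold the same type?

1

Occupied neighbors of (3,3): (3,2)=%, (3,4)=@.
Same type (@): 1 of 2.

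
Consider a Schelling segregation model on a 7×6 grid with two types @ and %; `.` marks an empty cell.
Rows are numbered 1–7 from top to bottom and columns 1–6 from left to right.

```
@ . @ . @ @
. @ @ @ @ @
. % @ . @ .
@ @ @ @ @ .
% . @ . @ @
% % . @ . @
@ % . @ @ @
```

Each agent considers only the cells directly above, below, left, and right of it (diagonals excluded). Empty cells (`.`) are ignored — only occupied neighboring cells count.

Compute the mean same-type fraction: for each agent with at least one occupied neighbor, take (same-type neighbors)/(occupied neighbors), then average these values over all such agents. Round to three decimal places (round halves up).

(1,1)@ — no occupied neighbors
(1,3)@ 1/1
(1,5)@ 2/2
(1,6)@ 2/2
(2,2)@ 1/2
(2,3)@ 4/4
(2,4)@ 2/2
(2,5)@ 4/4
(2,6)@ 2/2
(3,2)% 0/3
(3,3)@ 2/3
(3,5)@ 2/2
(4,1)@ 1/2
(4,2)@ 2/3
(4,3)@ 4/4
(4,4)@ 2/2
(4,5)@ 3/3
(5,1)% 1/2
(5,3)@ 1/1
(5,5)@ 2/2
(5,6)@ 2/2
(6,1)% 2/3
(6,2)% 2/2
(6,4)@ 1/1
(6,6)@ 2/2
(7,1)@ 0/2
(7,2)% 1/2
(7,4)@ 2/2
(7,5)@ 2/2
(7,6)@ 2/2
Sum over 29 agents: 1/1 + 2/2 + 2/2 + 1/2 + 4/4 + 2/2 + 4/4 + 2/2 + 0/3 + 2/3 + 2/2 + 1/2 + 2/3 + 4/4 + 2/2 + 3/3 + 1/2 + 1/1 + 2/2 + 2/2 + 2/3 + 2/2 + 1/1 + 2/2 + 0/2 + 1/2 + 2/2 + 2/2 + 2/2 = 24; mean = 24 ÷ 29 = 24/29 = 0.827586… → 0.828.

0.828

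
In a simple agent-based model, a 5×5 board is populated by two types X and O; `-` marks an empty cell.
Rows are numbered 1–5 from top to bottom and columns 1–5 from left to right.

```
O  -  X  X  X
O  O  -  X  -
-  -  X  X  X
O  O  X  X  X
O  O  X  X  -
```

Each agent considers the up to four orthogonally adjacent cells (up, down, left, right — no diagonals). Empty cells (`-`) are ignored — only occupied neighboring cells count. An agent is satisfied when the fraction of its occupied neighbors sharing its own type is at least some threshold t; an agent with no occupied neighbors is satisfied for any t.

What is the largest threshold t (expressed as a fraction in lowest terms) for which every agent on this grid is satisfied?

2/3

Row 1: (1,1)O 1/1 · (1,3)X 1/1 · (1,4)X 3/3 · (1,5)X 1/1
Row 2: (2,1)O 2/2 · (2,2)O 1/1 · (2,4)X 2/2
Row 3: (3,3)X 2/2 · (3,4)X 4/4 · (3,5)X 2/2
Row 4: (4,1)O 2/2 · (4,2)O 2/3 · (4,3)X 3/4 · (4,4)X 4/4 · (4,5)X 2/2
Row 5: (5,1)O 2/2 · (5,2)O 2/3 · (5,3)X 2/3 · (5,4)X 2/2
The smallest same-type fraction is 2/3 at (4,2), which reduces to 2/3. Any threshold above that leaves this agent unsatisfied.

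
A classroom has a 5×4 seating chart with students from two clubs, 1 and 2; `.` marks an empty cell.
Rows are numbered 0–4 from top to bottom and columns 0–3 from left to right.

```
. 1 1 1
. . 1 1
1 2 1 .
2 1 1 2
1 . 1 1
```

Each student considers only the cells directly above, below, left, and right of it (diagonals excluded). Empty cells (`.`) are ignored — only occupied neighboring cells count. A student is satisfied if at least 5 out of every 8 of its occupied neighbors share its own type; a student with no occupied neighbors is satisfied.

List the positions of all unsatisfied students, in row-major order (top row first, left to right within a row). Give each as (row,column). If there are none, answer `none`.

Row 0: (0,1)1 1/1 satisfied · (0,2)1 3/3 satisfied · (0,3)1 2/2 satisfied
Row 1: (1,2)1 3/3 satisfied · (1,3)1 2/2 satisfied
Row 2: (2,0)1 0/2 not · (2,1)2 0/3 not · (2,2)1 2/3 satisfied
Row 3: (3,0)2 0/3 not · (3,1)1 1/3 not · (3,2)1 3/4 satisfied · (3,3)2 0/2 not
Row 4: (4,0)1 0/1 not · (4,2)1 2/2 satisfied · (4,3)1 1/2 not

(2,0), (2,1), (3,0), (3,1), (3,3), (4,0), (4,3)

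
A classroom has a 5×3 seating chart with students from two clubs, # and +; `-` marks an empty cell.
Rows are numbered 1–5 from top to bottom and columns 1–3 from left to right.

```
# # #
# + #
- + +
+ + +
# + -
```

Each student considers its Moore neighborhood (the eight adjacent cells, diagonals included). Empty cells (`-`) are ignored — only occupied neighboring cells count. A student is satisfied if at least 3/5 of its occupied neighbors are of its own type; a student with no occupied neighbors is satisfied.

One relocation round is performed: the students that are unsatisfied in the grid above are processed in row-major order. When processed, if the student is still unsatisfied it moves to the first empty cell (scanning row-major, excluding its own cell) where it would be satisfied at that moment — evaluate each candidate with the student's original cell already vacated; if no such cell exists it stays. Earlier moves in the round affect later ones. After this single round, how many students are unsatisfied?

0

Initially unsatisfied (in order): (2,1), (2,2), (2,3), (5,1).
  (2,1): no empty cell satisfies it; stays.
  (2,2) → (3,1).
  (2,3): no empty cell satisfies it; stays.
  (5,1) → (2,2).
Resulting grid:
# # #
# # #
+ + +
+ + +
- + -
All satisfied now.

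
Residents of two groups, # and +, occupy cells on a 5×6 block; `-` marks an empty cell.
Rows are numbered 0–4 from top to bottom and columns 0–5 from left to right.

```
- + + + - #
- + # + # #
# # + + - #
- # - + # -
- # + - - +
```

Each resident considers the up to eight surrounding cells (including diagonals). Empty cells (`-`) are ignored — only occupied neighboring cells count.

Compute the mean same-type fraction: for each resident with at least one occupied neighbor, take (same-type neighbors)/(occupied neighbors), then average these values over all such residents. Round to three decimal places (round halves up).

0.576

Row 0: (0,1)+ 2/3 · (0,2)+ 4/5 · (0,3)+ 2/4 · (0,5)# 2/2
Row 1: (1,1)+ 3/6 · (1,2)# 1/8 · (1,3)+ 4/6 · (1,4)# 3/6 · (1,5)# 3/3
Row 2: (2,0)# 2/3 · (2,1)# 3/5 · (2,2)+ 4/7 · (2,3)+ 3/6 · (2,5)# 3/3
Row 3: (3,1)# 3/5 · (3,3)+ 3/4 · (3,4)# 1/4
Row 4: (4,1)# 1/2 · (4,2)+ 1/3 · (4,5)+ 0/1
Sum over 20 residents: 2/3 + 4/5 + 2/4 + 2/2 + 3/6 + 1/8 + 4/6 + 3/6 + 3/3 + 2/3 + 3/5 + 4/7 + 3/6 + 3/3 + 3/5 + 3/4 + 1/4 + 1/2 + 1/3 + 0/1 = 1937/168; mean = 1937/168 ÷ 20 = 1937/3360 = 0.576488… → 0.576.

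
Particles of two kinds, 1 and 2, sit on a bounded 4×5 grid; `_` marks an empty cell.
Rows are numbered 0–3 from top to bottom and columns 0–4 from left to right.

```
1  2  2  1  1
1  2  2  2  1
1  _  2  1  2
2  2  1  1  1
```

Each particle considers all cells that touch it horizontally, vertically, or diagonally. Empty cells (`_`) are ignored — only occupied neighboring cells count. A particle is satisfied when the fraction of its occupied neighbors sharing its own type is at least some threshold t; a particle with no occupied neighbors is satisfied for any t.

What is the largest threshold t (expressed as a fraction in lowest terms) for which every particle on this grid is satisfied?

1/5

(0,0)1 1/3
(0,1)2 3/5
(0,2)2 4/5
(0,3)1 2/5
(0,4)1 2/3
(1,0)1 2/4
(1,1)2 4/7
(1,2)2 5/7
(1,3)2 4/8
(1,4)1 3/5
(2,0)1 1/4
(2,2)2 4/7
(2,3)1 4/8
(2,4)2 1/5
(3,0)2 1/2
(3,1)2 2/4
(3,2)1 2/4
(3,3)1 3/5
(3,4)1 2/3
The smallest same-type fraction is 1/5 at (2,4), which reduces to 1/5. Any threshold above that leaves this particle unsatisfied.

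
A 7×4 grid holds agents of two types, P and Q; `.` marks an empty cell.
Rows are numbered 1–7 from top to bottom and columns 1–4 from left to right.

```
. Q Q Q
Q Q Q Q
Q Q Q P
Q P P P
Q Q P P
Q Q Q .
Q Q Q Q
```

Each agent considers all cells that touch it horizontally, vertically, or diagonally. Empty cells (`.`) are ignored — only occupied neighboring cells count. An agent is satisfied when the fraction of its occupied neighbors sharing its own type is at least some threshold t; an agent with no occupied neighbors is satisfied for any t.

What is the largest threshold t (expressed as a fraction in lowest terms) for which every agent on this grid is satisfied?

Row 1: (1,2)Q 4/4 · (1,3)Q 5/5 · (1,4)Q 3/3
Row 2: (2,1)Q 4/4 · (2,2)Q 7/7 · (2,3)Q 7/8 · (2,4)Q 4/5
Row 3: (3,1)Q 4/5 · (3,2)Q 6/8 · (3,3)Q 4/8 · (3,4)P 2/5
Row 4: (4,1)Q 4/5 · (4,2)P 2/8 · (4,3)P 5/8 · (4,4)P 4/5
Row 5: (5,1)Q 4/5 · (5,2)Q 5/8 · (5,3)P 4/7 · (5,4)P 3/4
Row 6: (6,1)Q 5/5 · (6,2)Q 7/8 · (6,3)Q 5/7
Row 7: (7,1)Q 3/3 · (7,2)Q 5/5 · (7,3)Q 4/4 · (7,4)Q 2/2
The smallest same-type fraction is 2/8 at (4,2), which reduces to 1/4. Any threshold above that leaves this agent unsatisfied.

1/4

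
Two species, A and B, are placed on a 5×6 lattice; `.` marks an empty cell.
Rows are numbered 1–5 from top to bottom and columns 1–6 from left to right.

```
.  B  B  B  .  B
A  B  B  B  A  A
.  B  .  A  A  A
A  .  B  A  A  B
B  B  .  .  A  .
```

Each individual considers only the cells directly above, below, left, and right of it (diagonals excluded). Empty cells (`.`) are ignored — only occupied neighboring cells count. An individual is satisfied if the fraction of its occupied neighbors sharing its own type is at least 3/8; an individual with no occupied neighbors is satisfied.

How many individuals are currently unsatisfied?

(1,2)B 2/2 satisfied
(1,3)B 3/3 satisfied
(1,4)B 2/2 satisfied
(1,6)B 0/1 not
(2,1)A 0/1 not
(2,2)B 3/4 satisfied
(2,3)B 3/3 satisfied
(2,4)B 2/4 satisfied
(2,5)A 2/3 satisfied
(2,6)A 2/3 satisfied
(3,2)B 1/1 satisfied
(3,4)A 2/3 satisfied
(3,5)A 4/4 satisfied
(3,6)A 2/3 satisfied
(4,1)A 0/1 not
(4,3)B 0/1 not
(4,4)A 2/3 satisfied
(4,5)A 3/4 satisfied
(4,6)B 0/2 not
(5,1)B 1/2 satisfied
(5,2)B 1/1 satisfied
(5,5)A 1/1 satisfied
Unsatisfied: (1,6), (2,1), (4,1), (4,3), (4,6) — 5 in total.

5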